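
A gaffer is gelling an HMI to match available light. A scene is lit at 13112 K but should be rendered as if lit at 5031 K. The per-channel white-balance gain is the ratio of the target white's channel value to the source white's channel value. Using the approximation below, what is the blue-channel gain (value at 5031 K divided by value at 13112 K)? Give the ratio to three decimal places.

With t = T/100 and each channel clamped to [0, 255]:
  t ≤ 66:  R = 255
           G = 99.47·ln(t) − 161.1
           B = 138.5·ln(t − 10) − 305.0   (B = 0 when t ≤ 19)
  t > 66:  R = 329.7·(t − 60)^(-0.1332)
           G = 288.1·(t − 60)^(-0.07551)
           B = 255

At 13112 K (t = 131.12):
  B = 255 by definition for t > 66.
At 5031 K (t = 50.31):
  B = 138.5·ln(50.31 − 10) − 305.0 = 138.5·ln 40.31 − 305.0 = 138.5·3.6966 − 305.0 = 206.979.
Gain = 206.979 / 255.000 = 0.8117 → 0.812.

0.812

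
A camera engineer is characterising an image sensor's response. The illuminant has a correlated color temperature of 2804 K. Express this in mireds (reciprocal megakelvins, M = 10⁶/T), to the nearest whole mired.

357 mireds

M = 10⁶ / 2804 = 356.633 → 357 mireds.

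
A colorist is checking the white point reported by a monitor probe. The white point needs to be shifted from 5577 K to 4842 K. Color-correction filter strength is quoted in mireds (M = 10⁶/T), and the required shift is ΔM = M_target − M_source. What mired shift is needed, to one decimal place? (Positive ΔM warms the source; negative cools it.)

+27.2 mireds

M_source = 10⁶/5577 = 179.308; M_target = 10⁶/4842 = 206.526.
ΔM = 206.526 − 179.308 = 27.218 → +27.2 mireds, a warming shift.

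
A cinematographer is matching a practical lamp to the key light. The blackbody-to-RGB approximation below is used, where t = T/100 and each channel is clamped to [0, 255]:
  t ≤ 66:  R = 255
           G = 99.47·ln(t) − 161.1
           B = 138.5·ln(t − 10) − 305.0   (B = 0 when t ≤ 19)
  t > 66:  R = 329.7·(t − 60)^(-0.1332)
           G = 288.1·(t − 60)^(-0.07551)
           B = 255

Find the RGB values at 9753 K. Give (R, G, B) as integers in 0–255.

t = 9753/100 = 97.53; the t > 66 branch applies.
R = 329.7·(97.53 − 60)^(-0.1332) = 329.7·37.53^(-0.1332) = 329.7·0.61701 = 203.428.
G = 288.1·(97.53 − 60)^(-0.07551) = 288.1·37.53^(-0.07551) = 288.1·0.76053 = 219.110.
B = 255 by definition for t > 66.
Rounded: (203, 219, 255).

(203, 219, 255)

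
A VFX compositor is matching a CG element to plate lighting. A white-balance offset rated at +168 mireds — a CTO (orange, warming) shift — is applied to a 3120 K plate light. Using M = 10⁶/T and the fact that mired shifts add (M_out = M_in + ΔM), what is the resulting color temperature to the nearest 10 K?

M_in = 10⁶/3120 = 320.51 mireds.
M_out = 320.51 + (+168) = 488.51 mireds.
T_out = 10⁶/488.51 = 2047.0 K → 2050 K.

2050 K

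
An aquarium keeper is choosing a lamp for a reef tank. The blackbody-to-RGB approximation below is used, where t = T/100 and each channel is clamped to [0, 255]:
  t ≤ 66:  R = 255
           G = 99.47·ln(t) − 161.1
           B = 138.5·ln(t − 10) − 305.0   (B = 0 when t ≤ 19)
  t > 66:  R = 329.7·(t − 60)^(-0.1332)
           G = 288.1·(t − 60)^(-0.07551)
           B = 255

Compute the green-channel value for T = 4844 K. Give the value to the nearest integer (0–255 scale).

225

t = 4844/100 = 48.44; the t ≤ 66 branch applies.
G = 99.47·ln 48.44 − 161.1 = 99.47·3.8803 − 161.1 = 224.876.
Rounded: 225.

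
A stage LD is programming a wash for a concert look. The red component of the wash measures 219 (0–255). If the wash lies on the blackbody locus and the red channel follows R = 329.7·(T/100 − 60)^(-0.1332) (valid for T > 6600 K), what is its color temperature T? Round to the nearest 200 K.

(t − 60)^(-0.1332) = 219/329.7 = 0.66424.
t − 60 = 0.66424^(1/-0.1332) = 0.66424^(-7.508) = 21.572, so t = 81.572.
T = 100·t = 8157 K → 8200 K to the nearest 200 K.

8200 K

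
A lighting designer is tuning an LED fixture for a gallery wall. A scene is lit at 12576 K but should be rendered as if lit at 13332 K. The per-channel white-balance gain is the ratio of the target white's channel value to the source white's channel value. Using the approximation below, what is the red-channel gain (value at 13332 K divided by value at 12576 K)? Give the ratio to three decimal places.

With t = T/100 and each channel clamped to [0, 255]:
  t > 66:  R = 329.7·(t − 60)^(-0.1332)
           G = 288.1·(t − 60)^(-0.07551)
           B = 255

0.986

At 12576 K (t = 125.76):
  R = 329.7·(125.76 − 60)^(-0.1332) = 329.7·65.76^(-0.1332) = 329.7·0.57259 = 188.785.
At 13332 K (t = 133.32):
  R = 329.7·(133.32 − 60)^(-0.1332) = 329.7·73.32^(-0.1332) = 329.7·0.56435 = 186.068.
Gain = 186.068 / 188.785 = 0.9856 → 0.986.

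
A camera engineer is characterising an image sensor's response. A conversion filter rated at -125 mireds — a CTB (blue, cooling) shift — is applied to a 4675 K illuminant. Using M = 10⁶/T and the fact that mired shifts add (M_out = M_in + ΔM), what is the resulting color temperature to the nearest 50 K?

M_in = 10⁶/4675 = 213.90 mireds.
M_out = 213.90 + (-125) = 88.90 mireds.
T_out = 10⁶/88.90 = 11248.1 K → 11250 K.

11250 K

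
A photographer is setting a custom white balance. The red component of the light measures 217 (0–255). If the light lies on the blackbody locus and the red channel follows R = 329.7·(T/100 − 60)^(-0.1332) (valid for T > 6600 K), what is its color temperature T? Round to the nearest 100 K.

8300 K

(t − 60)^(-0.1332) = 217/329.7 = 0.65817.
t − 60 = 0.65817^(1/-0.1332) = 0.65817^(-7.508) = 23.110, so t = 83.110.
T = 100·t = 8311 K → 8300 K to the nearest 100 K.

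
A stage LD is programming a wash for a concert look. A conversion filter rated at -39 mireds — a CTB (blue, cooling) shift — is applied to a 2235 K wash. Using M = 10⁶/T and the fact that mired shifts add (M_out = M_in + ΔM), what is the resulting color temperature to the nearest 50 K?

2450 K

M_in = 10⁶/2235 = 447.43 mireds.
M_out = 447.43 + (-39) = 408.43 mireds.
T_out = 10⁶/408.43 = 2448.4 K → 2450 K.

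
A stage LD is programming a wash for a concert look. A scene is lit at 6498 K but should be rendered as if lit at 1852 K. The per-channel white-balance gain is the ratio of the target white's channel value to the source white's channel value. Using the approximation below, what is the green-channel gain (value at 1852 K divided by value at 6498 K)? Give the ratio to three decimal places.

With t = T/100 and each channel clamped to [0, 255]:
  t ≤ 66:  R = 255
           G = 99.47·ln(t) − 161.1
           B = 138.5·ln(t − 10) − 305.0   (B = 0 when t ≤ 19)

0.509

At 6498 K (t = 64.98):
  G = 99.47·ln 64.98 − 161.1 = 99.47·4.1741 − 161.1 = 254.096.
At 1852 K (t = 18.52):
  G = 99.47·ln 18.52 − 161.1 = 99.47·2.9189 − 161.1 = 129.238.
Gain = 129.238 / 254.096 = 0.5086 → 0.509.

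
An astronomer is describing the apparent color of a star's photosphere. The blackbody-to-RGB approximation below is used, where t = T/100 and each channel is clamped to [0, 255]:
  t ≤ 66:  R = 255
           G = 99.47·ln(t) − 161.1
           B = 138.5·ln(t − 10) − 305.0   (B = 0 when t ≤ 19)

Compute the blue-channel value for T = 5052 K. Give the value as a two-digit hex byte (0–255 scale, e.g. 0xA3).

t = 5052/100 = 50.52; the t ≤ 66 branch applies.
B = 138.5·ln(50.52 − 10) − 305.0 = 138.5·ln 40.52 − 305.0 = 138.5·3.7018 − 305.0 = 207.699.
Rounded: 208; in hex, 0xD0.

0xD0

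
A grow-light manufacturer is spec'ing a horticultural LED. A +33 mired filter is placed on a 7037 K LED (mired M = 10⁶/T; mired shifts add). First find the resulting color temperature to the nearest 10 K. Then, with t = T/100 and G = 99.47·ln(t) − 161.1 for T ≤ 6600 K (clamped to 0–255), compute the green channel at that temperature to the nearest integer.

241

M_in = 10⁶/7037 = 142.11; M_out = 142.11 + (+33) = 175.11.
T_out = 10⁶/175.11 = 5710.8 K → 5710 K; t = 57.1.
G = 99.47·ln 57.1 − 161.1 = 99.47·4.0448 − 161.1 = 241.237.
Rounded: 241.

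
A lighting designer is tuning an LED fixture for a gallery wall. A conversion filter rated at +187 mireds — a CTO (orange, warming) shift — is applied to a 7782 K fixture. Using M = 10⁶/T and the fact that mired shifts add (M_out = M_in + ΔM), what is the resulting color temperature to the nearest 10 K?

3170 K

M_in = 10⁶/7782 = 128.50 mireds.
M_out = 128.50 + (+187) = 315.50 mireds.
T_out = 10⁶/315.50 = 3169.6 K → 3170 K.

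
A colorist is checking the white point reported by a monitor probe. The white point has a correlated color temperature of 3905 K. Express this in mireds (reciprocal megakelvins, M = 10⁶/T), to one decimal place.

256.1 mireds

M = 10⁶ / 3905 = 256.082 → 256.1 mireds.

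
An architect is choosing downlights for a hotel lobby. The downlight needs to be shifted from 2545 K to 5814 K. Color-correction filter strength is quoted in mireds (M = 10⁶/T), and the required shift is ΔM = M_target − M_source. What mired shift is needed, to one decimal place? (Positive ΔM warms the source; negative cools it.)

M_source = 10⁶/2545 = 392.927; M_target = 10⁶/5814 = 171.999.
ΔM = 171.999 − 392.927 = -220.929 → -220.9 mireds, a cooling shift.

-220.9 mireds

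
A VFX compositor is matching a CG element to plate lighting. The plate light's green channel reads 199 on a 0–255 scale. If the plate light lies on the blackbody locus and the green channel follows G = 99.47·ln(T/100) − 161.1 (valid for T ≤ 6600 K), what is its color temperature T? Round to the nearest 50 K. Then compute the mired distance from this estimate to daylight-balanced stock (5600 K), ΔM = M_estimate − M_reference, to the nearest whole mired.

+88 mireds

ln t = (199 + 161.1) / 99.47 = 3.6202.
t = e^3.6202 = 37.345.
T = 100·t = 3734 K → 3750 K to the nearest 50 K.
M_estimate = 10⁶/3750 = 266.67; M_reference = 10⁶/5600 = 178.57.
ΔM = 266.67 − 178.57 = 88.10 → +88 mireds.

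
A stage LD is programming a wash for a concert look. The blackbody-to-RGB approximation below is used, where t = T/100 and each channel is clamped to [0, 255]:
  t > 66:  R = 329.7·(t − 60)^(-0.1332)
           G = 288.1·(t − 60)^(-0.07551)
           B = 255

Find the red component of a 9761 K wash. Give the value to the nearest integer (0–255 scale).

t = 9761/100 = 97.61; the t > 66 branch applies.
R = 329.7·(97.61 − 60)^(-0.1332) = 329.7·37.61^(-0.1332) = 329.7·0.61684 = 203.371.
Rounded: 203.

203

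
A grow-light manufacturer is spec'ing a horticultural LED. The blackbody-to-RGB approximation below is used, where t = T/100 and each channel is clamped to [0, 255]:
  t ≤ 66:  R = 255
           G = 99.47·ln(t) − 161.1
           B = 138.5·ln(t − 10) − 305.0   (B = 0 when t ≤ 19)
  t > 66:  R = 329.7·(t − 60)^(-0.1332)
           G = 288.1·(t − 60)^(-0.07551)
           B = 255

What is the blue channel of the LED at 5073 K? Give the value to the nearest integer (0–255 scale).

t = 5073/100 = 50.73; the t ≤ 66 branch applies.
B = 138.5·ln(50.73 − 10) − 305.0 = 138.5·ln 40.73 − 305.0 = 138.5·3.7070 − 305.0 = 208.415.
Rounded: 208.

208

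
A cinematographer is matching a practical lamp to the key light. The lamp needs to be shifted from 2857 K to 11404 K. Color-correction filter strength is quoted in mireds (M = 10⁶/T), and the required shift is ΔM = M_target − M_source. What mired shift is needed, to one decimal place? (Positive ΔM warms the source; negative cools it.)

-262.3 mireds

M_source = 10⁶/2857 = 350.018; M_target = 10⁶/11404 = 87.689.
ΔM = 87.689 − 350.018 = -262.329 → -262.3 mireds, a cooling shift.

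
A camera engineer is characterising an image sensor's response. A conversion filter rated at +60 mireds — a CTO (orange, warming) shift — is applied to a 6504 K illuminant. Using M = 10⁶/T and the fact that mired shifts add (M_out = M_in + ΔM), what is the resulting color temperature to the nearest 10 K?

4680 K

M_in = 10⁶/6504 = 153.75 mireds.
M_out = 153.75 + (+60) = 213.75 mireds.
T_out = 10⁶/213.75 = 4678.3 K → 4680 K.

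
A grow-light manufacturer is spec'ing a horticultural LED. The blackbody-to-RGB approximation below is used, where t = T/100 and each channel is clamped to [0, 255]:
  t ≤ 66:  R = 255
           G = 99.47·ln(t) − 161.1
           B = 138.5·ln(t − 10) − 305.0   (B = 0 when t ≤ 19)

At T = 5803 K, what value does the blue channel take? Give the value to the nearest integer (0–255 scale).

t = 5803/100 = 58.03; the t ≤ 66 branch applies.
B = 138.5·ln(58.03 − 10) − 305.0 = 138.5·ln 48.03 − 305.0 = 138.5·3.8718 − 305.0 = 231.248.
Rounded: 231.

231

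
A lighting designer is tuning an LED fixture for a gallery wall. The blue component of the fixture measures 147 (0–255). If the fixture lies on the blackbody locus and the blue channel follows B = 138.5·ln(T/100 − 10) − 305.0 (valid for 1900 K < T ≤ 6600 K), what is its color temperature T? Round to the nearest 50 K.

3600 K

ln(t − 10) = (147 + 305.0) / 138.5 = 3.2635.
t − 10 = e^3.2635 = 26.142, so t = 36.142.
T = 100·t = 3614 K → 3600 K to the nearest 50 K.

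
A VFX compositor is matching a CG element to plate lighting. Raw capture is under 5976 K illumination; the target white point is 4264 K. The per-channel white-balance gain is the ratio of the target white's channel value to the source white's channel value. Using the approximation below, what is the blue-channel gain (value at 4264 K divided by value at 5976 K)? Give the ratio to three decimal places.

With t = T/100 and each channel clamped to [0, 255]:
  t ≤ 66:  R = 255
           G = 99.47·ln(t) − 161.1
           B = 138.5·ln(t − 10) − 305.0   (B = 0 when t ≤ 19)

0.753

At 5976 K (t = 59.76):
  B = 138.5·ln(59.76 − 10) − 305.0 = 138.5·ln 49.76 − 305.0 = 138.5·3.9072 − 305.0 = 236.149.
At 4264 K (t = 42.64):
  B = 138.5·ln(42.64 − 10) − 305.0 = 138.5·ln 32.64 − 305.0 = 138.5·3.4855 − 305.0 = 177.747.
Gain = 177.747 / 236.149 = 0.7527 → 0.753.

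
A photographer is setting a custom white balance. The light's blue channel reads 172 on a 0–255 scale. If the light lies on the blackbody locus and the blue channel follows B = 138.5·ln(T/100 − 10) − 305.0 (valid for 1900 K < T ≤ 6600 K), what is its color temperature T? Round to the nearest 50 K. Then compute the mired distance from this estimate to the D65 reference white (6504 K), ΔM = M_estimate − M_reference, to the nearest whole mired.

ln(t − 10) = (172 + 305.0) / 138.5 = 3.4440.
t − 10 = e^3.4440 = 31.313, so t = 41.313.
T = 100·t = 4131 K → 4150 K to the nearest 50 K.
M_estimate = 10⁶/4150 = 240.96; M_reference = 10⁶/6504 = 153.75.
ΔM = 240.96 − 153.75 = 87.21 → +87 mireds.

+87 mireds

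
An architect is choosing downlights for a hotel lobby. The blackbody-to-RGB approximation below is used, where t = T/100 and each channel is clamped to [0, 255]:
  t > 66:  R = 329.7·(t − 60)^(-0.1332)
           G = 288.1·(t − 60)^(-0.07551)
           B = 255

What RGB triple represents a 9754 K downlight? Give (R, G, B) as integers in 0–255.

t = 9754/100 = 97.54; the t > 66 branch applies.
R = 329.7·(97.54 − 60)^(-0.1332) = 329.7·37.54^(-0.1332) = 329.7·0.61699 = 203.421.
G = 288.1·(97.54 − 60)^(-0.07551) = 288.1·37.54^(-0.07551) = 288.1·0.76052 = 219.105.
B = 255 by definition for t > 66.
Rounded: (203, 219, 255).

(203, 219, 255)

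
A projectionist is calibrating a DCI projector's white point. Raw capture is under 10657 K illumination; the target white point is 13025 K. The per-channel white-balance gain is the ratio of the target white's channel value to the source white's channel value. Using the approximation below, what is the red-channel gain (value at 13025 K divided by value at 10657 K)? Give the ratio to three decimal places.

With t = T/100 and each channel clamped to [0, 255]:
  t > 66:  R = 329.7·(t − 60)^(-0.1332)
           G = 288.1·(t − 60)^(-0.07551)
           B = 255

At 10657 K (t = 106.57):
  R = 329.7·(106.57 − 60)^(-0.1332) = 329.7·46.57^(-0.1332) = 329.7·0.59953 = 197.664.
At 13025 K (t = 130.25):
  R = 329.7·(130.25 − 60)^(-0.1332) = 329.7·70.25^(-0.1332) = 329.7·0.56758 = 187.131.
Gain = 187.131 / 197.664 = 0.9467 → 0.947.

0.947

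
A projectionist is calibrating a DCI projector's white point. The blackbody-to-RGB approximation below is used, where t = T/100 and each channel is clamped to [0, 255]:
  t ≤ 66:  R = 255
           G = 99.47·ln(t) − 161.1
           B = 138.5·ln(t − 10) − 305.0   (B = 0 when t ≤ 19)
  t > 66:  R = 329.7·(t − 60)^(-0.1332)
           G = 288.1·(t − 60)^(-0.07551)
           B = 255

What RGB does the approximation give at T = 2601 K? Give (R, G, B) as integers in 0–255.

t = 2601/100 = 26.01; the t ≤ 66 branch applies.
R = 255 by definition for t ≤ 66.
G = 99.47·ln 26.01 − 161.1 = 99.47·3.2585 − 161.1 = 163.021.
B = 138.5·ln(26.01 − 10) − 305.0 = 138.5·ln 16.01 − 305.0 = 138.5·2.7732 − 305.0 = 79.090.
Rounded: (255, 163, 79).

(255, 163, 79)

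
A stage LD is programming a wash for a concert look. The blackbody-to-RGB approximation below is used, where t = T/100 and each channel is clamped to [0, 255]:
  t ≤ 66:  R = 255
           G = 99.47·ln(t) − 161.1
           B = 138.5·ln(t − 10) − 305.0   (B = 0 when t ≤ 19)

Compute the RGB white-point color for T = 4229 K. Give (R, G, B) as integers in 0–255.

t = 4229/100 = 42.29; the t ≤ 66 branch applies.
R = 255 by definition for t ≤ 66.
G = 99.47·ln 42.29 − 161.1 = 99.47·3.7446 − 161.1 = 211.370.
B = 138.5·ln(42.29 − 10) − 305.0 = 138.5·ln 32.29 − 305.0 = 138.5·3.4748 − 305.0 = 176.254.
Rounded: (255, 211, 176).

(255, 211, 176)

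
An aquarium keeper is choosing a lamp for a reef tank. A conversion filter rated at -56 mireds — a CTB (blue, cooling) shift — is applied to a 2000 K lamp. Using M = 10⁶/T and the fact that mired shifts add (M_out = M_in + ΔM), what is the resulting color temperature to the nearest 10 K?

M_in = 10⁶/2000 = 500.00 mireds.
M_out = 500.00 + (-56) = 444.00 mireds.
T_out = 10⁶/444.00 = 2252.3 K → 2250 K.

2250 K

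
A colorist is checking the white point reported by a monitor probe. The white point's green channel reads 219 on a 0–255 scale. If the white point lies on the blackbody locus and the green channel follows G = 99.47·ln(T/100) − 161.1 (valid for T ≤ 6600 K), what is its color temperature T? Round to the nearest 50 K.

ln t = (219 + 161.1) / 99.47 = 3.8213.
t = e^3.8213 = 45.661.
T = 100·t = 4566 K → 4550 K to the nearest 50 K.

4550 K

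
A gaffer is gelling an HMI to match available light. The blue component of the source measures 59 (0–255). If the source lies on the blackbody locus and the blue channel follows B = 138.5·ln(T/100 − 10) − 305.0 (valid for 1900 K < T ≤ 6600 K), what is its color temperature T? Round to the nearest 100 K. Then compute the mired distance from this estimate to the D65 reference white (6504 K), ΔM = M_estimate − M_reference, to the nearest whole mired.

ln(t − 10) = (59 + 305.0) / 138.5 = 2.6282.
t − 10 = e^2.6282 = 13.848, so t = 23.848.
T = 100·t = 2385 K → 2400 K to the nearest 100 K.
M_estimate = 10⁶/2400 = 416.67; M_reference = 10⁶/6504 = 153.75.
ΔM = 416.67 − 153.75 = 262.92 → +263 mireds.

+263 mireds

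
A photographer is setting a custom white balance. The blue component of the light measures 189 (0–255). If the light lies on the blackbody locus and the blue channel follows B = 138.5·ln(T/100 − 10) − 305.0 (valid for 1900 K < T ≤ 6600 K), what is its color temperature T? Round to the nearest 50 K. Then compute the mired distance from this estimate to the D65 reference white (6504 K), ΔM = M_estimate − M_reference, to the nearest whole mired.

+66 mireds

ln(t − 10) = (189 + 305.0) / 138.5 = 3.5668.
t − 10 = e^3.5668 = 35.403, so t = 45.403.
T = 100·t = 4540 K → 4550 K to the nearest 50 K.
M_estimate = 10⁶/4550 = 219.78; M_reference = 10⁶/6504 = 153.75.
ΔM = 219.78 − 153.75 = 66.03 → +66 mireds.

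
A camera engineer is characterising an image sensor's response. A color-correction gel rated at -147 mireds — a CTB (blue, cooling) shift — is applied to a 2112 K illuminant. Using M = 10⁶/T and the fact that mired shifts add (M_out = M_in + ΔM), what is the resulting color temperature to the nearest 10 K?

M_in = 10⁶/2112 = 473.48 mireds.
M_out = 473.48 + (-147) = 326.48 mireds.
T_out = 10⁶/326.48 = 3062.9 K → 3060 K.

3060 K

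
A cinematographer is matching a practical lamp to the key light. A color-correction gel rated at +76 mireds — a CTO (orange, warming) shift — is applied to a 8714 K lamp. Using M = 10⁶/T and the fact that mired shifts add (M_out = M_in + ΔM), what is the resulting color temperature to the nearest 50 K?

M_in = 10⁶/8714 = 114.76 mireds.
M_out = 114.76 + (+76) = 190.76 mireds.
T_out = 10⁶/190.76 = 5242.2 K → 5250 K.

5250 K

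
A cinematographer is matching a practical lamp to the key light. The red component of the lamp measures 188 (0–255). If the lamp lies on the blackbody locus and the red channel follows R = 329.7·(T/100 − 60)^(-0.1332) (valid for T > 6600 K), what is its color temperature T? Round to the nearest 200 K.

(t − 60)^(-0.1332) = 188/329.7 = 0.57022.
t − 60 = 0.57022^(1/-0.1332) = 0.57022^(-7.508) = 67.848, so t = 127.848.
T = 100·t = 12785 K → 12800 K to the nearest 200 K.

12800 K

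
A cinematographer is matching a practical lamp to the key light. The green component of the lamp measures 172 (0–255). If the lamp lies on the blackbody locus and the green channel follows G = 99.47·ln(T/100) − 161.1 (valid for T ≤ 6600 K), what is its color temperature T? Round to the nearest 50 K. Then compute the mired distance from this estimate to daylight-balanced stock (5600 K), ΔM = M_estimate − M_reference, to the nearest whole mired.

+172 mireds

ln t = (172 + 161.1) / 99.47 = 3.3487.
t = e^3.3487 = 28.467.
T = 100·t = 2847 K → 2850 K to the nearest 50 K.
M_estimate = 10⁶/2850 = 350.88; M_reference = 10⁶/5600 = 178.57.
ΔM = 350.88 − 178.57 = 172.31 → +172 mireds.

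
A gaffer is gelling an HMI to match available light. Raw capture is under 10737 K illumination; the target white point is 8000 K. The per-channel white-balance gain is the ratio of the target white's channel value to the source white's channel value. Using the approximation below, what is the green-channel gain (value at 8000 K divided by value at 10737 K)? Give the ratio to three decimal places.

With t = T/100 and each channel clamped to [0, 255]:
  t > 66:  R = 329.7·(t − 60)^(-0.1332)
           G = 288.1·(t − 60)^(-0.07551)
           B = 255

At 10737 K (t = 107.37):
  G = 288.1·(107.37 − 60)^(-0.07551) = 288.1·47.37^(-0.07551) = 288.1·0.74728 = 215.291.
At 8000 K (t = 80):
  G = 288.1·(80 − 60)^(-0.07551) = 288.1·20^(-0.07551) = 288.1·0.79755 = 229.775.
Gain = 229.775 / 215.291 = 1.0673 → 1.067.

1.067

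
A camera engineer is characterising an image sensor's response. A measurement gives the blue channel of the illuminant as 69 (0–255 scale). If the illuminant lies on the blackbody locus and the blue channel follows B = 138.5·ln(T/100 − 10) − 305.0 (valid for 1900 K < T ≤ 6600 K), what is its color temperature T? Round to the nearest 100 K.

ln(t − 10) = (69 + 305.0) / 138.5 = 2.7004.
t − 10 = e^2.7004 = 14.885, so t = 24.885.
T = 100·t = 2489 K → 2500 K to the nearest 100 K.

2500 K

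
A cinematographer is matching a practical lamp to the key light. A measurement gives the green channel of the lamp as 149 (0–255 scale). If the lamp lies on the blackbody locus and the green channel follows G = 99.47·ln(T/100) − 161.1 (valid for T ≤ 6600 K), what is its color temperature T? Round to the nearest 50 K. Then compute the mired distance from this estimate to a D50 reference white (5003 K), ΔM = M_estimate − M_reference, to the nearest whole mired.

+245 mireds

ln t = (149 + 161.1) / 99.47 = 3.1175.
t = e^3.1175 = 22.590.
T = 100·t = 2259 K → 2250 K to the nearest 50 K.
M_estimate = 10⁶/2250 = 444.44; M_reference = 10⁶/5003 = 199.88.
ΔM = 444.44 − 199.88 = 244.56 → +245 mireds.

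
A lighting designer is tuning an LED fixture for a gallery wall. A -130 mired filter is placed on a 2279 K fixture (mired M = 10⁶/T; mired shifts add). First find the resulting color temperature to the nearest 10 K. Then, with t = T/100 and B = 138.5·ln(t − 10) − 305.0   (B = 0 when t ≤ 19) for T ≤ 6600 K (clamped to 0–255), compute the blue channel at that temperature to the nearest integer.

M_in = 10⁶/2279 = 438.79; M_out = 438.79 + (-130) = 308.79.
T_out = 10⁶/308.79 = 3238.5 K → 3240 K; t = 32.4.
B = 138.5·ln(32.4 − 10) − 305.0 = 138.5·ln 22.4 − 305.0 = 138.5·3.1091 − 305.0 = 125.605.
Rounded: 126.

126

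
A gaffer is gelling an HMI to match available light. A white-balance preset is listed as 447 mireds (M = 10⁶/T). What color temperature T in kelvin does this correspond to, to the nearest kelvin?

T = 10⁶ / 447 = 2237.14 K → 2237 K.

2237 K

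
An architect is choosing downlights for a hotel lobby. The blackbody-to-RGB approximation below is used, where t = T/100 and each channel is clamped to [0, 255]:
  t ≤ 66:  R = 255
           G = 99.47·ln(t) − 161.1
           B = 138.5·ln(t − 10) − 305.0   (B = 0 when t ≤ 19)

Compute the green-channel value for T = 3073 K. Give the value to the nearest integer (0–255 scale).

180

t = 3073/100 = 30.73; the t ≤ 66 branch applies.
G = 99.47·ln 30.73 − 161.1 = 99.47·3.4252 − 161.1 = 179.609.
Rounded: 180.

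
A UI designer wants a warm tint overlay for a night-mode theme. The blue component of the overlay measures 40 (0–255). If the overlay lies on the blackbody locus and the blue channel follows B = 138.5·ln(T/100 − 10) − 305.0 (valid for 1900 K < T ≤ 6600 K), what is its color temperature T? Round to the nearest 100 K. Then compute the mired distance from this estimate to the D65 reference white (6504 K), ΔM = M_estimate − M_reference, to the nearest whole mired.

+301 mireds

ln(t − 10) = (40 + 305.0) / 138.5 = 2.4910.
t − 10 = e^2.4910 = 12.073, so t = 22.073.
T = 100·t = 2207 K → 2200 K to the nearest 100 K.
M_estimate = 10⁶/2200 = 454.55; M_reference = 10⁶/6504 = 153.75.
ΔM = 454.55 − 153.75 = 300.79 → +301 mireds.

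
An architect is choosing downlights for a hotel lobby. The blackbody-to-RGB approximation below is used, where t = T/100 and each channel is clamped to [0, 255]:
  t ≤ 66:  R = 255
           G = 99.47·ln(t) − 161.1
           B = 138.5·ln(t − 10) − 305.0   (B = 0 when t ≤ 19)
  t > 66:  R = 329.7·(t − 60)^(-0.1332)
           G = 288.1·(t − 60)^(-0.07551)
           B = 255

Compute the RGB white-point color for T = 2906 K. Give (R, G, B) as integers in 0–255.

(255, 174, 103)

t = 2906/100 = 29.06; the t ≤ 66 branch applies.
R = 255 by definition for t ≤ 66.
G = 99.47·ln 29.06 − 161.1 = 99.47·3.3694 − 161.1 = 174.051.
B = 138.5·ln(29.06 − 10) − 305.0 = 138.5·ln 19.06 − 305.0 = 138.5·2.9476 − 305.0 = 103.241.
Rounded: (255, 174, 103).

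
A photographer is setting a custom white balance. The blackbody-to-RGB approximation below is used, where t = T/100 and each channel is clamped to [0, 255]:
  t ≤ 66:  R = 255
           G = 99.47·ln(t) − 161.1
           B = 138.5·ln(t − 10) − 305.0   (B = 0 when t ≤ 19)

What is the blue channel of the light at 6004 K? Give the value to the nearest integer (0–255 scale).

237

t = 6004/100 = 60.04; the t ≤ 66 branch applies.
B = 138.5·ln(60.04 − 10) − 305.0 = 138.5·ln 50.04 − 305.0 = 138.5·3.9128 − 305.0 = 236.926.
Rounded: 237.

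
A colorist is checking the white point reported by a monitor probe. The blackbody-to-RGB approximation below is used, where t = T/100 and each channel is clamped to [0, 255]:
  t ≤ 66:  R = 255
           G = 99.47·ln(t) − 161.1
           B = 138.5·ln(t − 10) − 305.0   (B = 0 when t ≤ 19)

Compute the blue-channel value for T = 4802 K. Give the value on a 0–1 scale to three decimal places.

0.780

t = 4802/100 = 48.02; the t ≤ 66 branch applies.
B = 138.5·ln(48.02 − 10) − 305.0 = 138.5·ln 38.02 − 305.0 = 138.5·3.6381 − 305.0 = 198.879.
On a 0–1 scale: 198.879/255 = 0.7799 → 0.780.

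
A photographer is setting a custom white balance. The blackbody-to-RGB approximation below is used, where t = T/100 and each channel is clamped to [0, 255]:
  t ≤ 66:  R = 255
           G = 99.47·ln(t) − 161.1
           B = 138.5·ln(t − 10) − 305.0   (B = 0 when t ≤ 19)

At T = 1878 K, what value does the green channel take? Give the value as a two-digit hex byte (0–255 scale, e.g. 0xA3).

t = 1878/100 = 18.78; the t ≤ 66 branch applies.
G = 99.47·ln 18.78 − 161.1 = 99.47·2.9328 − 161.1 = 130.625.
Rounded: 131; in hex, 0x83.

0x83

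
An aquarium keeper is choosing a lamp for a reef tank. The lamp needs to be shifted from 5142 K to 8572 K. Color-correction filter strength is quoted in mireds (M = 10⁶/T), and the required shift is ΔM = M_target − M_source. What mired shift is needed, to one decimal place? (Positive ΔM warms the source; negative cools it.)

M_source = 10⁶/5142 = 194.477; M_target = 10⁶/8572 = 116.659.
ΔM = 116.659 − 194.477 = -77.818 → -77.8 mireds, a cooling shift.

-77.8 mireds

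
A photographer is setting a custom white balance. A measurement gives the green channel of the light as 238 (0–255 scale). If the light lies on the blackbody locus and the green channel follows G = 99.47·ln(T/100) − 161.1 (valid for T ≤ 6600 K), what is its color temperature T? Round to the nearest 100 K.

ln t = (238 + 161.1) / 99.47 = 4.0123.
t = e^4.0123 = 55.272.
T = 100·t = 5527 K → 5500 K to the nearest 100 K.

5500 K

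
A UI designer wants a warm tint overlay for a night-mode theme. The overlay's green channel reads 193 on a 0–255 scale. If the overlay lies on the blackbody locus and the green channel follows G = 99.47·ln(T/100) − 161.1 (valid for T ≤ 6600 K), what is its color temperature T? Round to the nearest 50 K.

ln t = (193 + 161.1) / 99.47 = 3.5599.
t = e^3.5599 = 35.159.
T = 100·t = 3516 K → 3500 K to the nearest 50 K.

3500 K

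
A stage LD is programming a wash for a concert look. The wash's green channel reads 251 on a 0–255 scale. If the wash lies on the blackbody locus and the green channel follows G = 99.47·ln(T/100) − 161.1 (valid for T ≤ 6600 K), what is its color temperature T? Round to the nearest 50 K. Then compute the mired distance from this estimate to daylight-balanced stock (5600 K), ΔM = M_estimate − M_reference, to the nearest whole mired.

-20 mireds

ln t = (251 + 161.1) / 99.47 = 4.1430.
t = e^4.1430 = 62.989.
T = 100·t = 6299 K → 6300 K to the nearest 50 K.
M_estimate = 10⁶/6300 = 158.73; M_reference = 10⁶/5600 = 178.57.
ΔM = 158.73 − 178.57 = -19.84 → -20 mireds.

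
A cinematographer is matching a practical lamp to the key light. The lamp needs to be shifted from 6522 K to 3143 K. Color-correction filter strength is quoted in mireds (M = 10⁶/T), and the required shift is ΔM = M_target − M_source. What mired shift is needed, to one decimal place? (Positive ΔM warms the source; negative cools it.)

M_source = 10⁶/6522 = 153.327; M_target = 10⁶/3143 = 318.167.
ΔM = 318.167 − 153.327 = 164.840 → +164.8 mireds, a warming shift.

+164.8 mireds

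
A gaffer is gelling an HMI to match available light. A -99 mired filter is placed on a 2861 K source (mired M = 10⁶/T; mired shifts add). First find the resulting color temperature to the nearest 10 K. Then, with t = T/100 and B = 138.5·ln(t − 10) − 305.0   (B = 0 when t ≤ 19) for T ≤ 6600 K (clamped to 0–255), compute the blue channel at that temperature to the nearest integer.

M_in = 10⁶/2861 = 349.53; M_out = 349.53 + (-99) = 250.53.
T_out = 10⁶/250.53 = 3991.6 K → 3990 K; t = 39.9.
B = 138.5·ln(39.9 − 10) − 305.0 = 138.5·ln 29.9 − 305.0 = 138.5·3.3979 − 305.0 = 165.603.
Rounded: 166.

166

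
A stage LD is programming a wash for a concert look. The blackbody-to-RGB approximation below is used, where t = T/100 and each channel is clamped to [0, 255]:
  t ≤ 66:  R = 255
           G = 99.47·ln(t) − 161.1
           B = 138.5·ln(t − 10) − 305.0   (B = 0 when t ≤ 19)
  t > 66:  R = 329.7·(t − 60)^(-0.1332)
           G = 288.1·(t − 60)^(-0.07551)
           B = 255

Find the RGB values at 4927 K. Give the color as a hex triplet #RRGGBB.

#FFE3CB

t = 4927/100 = 49.27; the t ≤ 66 branch applies.
R = 255 by definition for t ≤ 66.
G = 99.47·ln 49.27 − 161.1 = 99.47·3.8973 − 161.1 = 226.566.
B = 138.5·ln(49.27 − 10) − 305.0 = 138.5·ln 39.27 − 305.0 = 138.5·3.6705 − 305.0 = 203.359.
Rounded: (255, 227, 203).
In hex: #FFE3CB.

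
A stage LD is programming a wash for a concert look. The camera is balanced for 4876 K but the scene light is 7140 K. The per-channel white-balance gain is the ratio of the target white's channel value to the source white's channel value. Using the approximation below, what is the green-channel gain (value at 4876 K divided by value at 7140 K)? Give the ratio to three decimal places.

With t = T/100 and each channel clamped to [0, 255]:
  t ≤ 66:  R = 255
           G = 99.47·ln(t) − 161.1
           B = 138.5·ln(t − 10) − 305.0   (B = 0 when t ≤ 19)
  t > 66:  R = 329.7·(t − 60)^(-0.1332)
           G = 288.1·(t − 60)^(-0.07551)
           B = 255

0.941

At 7140 K (t = 71.4):
  G = 288.1·(71.4 − 60)^(-0.07551) = 288.1·11.4^(-0.07551) = 288.1·0.83213 = 239.738.
At 4876 K (t = 48.76):
  G = 99.47·ln 48.76 − 161.1 = 99.47·3.8869 − 161.1 = 225.531.
Gain = 225.531 / 239.738 = 0.9407 → 0.941.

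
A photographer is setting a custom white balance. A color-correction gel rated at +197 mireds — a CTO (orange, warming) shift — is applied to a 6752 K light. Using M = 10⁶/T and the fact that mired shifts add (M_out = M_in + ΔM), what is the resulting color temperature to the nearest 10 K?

2900 K

M_in = 10⁶/6752 = 148.10 mireds.
M_out = 148.10 + (+197) = 345.10 mireds.
T_out = 10⁶/345.10 = 2897.7 K → 2900 K.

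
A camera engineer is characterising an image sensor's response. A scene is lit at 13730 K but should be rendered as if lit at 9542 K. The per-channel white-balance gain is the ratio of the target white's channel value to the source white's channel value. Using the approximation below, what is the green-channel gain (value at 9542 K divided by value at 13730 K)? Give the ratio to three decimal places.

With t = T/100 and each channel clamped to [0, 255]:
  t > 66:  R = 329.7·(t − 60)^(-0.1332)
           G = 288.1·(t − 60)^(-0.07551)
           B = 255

At 13730 K (t = 137.3):
  G = 288.1·(137.3 − 60)^(-0.07551) = 288.1·77.3^(-0.07551) = 288.1·0.72015 = 207.476.
At 9542 K (t = 95.42):
  G = 288.1·(95.42 − 60)^(-0.07551) = 288.1·35.42^(-0.07551) = 288.1·0.76386 = 220.069.
Gain = 220.069 / 207.476 = 1.0607 → 1.061.

1.061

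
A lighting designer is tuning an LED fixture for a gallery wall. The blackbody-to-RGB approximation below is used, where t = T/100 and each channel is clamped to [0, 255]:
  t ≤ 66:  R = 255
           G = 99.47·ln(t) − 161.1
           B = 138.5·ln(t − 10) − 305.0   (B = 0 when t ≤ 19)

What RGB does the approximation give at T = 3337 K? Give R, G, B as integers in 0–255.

R=255, G=188, B=131

t = 3337/100 = 33.37; the t ≤ 66 branch applies.
R = 255 by definition for t ≤ 66.
G = 99.47·ln 33.37 − 161.1 = 99.47·3.5077 − 161.1 = 187.807.
B = 138.5·ln(33.37 − 10) − 305.0 = 138.5·ln 23.37 − 305.0 = 138.5·3.1515 − 305.0 = 131.476.
Rounded: (255, 188, 131).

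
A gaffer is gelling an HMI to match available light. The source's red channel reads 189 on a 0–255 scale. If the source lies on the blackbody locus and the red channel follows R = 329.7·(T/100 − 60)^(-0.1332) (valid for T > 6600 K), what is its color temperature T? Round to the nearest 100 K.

(t − 60)^(-0.1332) = 189/329.7 = 0.57325.
t − 60 = 0.57325^(1/-0.1332) = 0.57325^(-7.508) = 65.199, so t = 125.199.
T = 100·t = 12520 K → 12500 K to the nearest 100 K.

12500 K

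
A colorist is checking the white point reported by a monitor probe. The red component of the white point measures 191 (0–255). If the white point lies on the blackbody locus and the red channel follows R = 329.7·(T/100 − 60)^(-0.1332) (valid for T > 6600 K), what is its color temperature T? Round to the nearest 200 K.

12000 K

(t − 60)^(-0.1332) = 191/329.7 = 0.57931.
t − 60 = 0.57931^(1/-0.1332) = 0.57931^(-7.508) = 60.245, so t = 120.245.
T = 100·t = 12025 K → 12000 K to the nearest 200 K.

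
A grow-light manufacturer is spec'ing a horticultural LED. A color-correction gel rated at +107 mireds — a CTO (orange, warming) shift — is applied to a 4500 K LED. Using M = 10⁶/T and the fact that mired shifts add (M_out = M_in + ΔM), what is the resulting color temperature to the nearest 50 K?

3050 K

M_in = 10⁶/4500 = 222.22 mireds.
M_out = 222.22 + (+107) = 329.22 mireds.
T_out = 10⁶/329.22 = 3037.5 K → 3050 K.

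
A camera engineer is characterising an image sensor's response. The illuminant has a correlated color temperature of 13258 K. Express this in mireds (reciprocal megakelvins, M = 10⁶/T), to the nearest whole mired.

M = 10⁶ / 13258 = 75.426 → 75 mireds.

75 mireds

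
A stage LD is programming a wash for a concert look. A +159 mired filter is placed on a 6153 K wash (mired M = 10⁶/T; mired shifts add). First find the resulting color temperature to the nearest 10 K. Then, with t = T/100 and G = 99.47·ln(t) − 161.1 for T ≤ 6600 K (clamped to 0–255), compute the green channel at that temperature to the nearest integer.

M_in = 10⁶/6153 = 162.52; M_out = 162.52 + (+159) = 321.52.
T_out = 10⁶/321.52 = 3110.2 K → 3110 K; t = 31.1.
G = 99.47·ln 31.1 − 161.1 = 99.47·3.4372 − 161.1 = 180.799.
Rounded: 181.

181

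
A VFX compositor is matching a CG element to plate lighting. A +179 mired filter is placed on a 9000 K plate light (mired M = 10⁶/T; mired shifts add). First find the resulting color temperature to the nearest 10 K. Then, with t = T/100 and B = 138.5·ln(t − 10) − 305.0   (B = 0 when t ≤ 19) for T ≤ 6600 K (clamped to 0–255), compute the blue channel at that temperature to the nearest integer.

M_in = 10⁶/9000 = 111.11; M_out = 111.11 + (+179) = 290.11.
T_out = 10⁶/290.11 = 3447.0 K → 3450 K; t = 34.5.
B = 138.5·ln(34.5 − 10) − 305.0 = 138.5·ln 24.5 − 305.0 = 138.5·3.1987 − 305.0 = 138.016.
Rounded: 138.

138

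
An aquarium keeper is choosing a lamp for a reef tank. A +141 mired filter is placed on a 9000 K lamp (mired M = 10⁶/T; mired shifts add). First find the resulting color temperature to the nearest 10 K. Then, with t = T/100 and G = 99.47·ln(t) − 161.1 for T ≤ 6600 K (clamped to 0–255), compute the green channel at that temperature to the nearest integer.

M_in = 10⁶/9000 = 111.11; M_out = 111.11 + (+141) = 252.11.
T_out = 10⁶/252.11 = 3966.5 K → 3970 K; t = 39.7.
G = 99.47·ln 39.7 − 161.1 = 99.47·3.6814 − 161.1 = 205.084.
Rounded: 205.

205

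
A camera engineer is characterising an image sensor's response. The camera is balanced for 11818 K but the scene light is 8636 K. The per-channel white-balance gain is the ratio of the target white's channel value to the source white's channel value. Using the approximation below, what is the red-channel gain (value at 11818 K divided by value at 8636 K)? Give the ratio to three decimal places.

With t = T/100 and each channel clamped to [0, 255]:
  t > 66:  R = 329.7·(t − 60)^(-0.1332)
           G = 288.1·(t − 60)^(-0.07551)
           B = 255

At 8636 K (t = 86.36):
  R = 329.7·(86.36 − 60)^(-0.1332) = 329.7·26.36^(-0.1332) = 329.7·0.64674 = 213.230.
At 11818 K (t = 118.18):
  R = 329.7·(118.18 − 60)^(-0.1332) = 329.7·58.18^(-0.1332) = 329.7·0.58201 = 191.889.
Gain = 191.889 / 213.230 = 0.8999 → 0.900.

0.900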